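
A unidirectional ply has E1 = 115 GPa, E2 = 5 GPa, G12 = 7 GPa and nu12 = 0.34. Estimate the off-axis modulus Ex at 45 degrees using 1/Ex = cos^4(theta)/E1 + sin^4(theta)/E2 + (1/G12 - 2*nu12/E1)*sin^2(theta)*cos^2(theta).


cos^4(45) = 0.25, sin^4(45) = 0.25, sin^2(45)*cos^2(45) = 0.25
1/G12 - 2*nu12/E1 = 1/7 - 2*0.34/115 = 0.136944 GPa^-1
1/Ex = 0.25/115 + 0.25/5 + 0.136944*0.25 = 0.0864099 GPa^-1
Ex = 11.57 GPa

11.57 GPa


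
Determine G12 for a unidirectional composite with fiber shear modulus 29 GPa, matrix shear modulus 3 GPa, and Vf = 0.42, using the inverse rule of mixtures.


1/G12 = Vf/Gf + (1-Vf)/Gm = 0.42/29 + 0.58/3
G12 = 4.81 GPa

4.81 GPa


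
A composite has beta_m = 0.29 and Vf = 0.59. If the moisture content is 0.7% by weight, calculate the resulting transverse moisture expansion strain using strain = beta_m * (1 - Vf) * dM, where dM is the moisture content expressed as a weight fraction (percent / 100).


dM = 0.7/100 = 0.007
strain = beta_m * (1-Vf) * dM = 0.29 * 0.41 * 0.007 = 0.0008323

0.0008323


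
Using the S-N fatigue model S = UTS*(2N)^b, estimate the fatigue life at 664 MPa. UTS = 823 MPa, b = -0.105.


N = 0.5 * (S/UTS)^(1/b) = 0.5 * (664/823)^(1/-0.105) = 3.8627 cycles

3.8627 cycles


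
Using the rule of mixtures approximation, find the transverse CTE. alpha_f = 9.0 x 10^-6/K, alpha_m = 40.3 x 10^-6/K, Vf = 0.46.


alpha_2 = alpha_f*Vf + alpha_m*(1-Vf) = 9.0*0.46 + 40.3*0.54 = 25.9 x 10^-6/K

25.9 x 10^-6/K


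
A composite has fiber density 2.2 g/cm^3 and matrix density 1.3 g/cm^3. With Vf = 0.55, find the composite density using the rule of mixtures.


rho_c = rho_f*Vf + rho_m*(1-Vf) = 2.2*0.55 + 1.3*0.45 = 1.795 g/cm^3

1.795 g/cm^3


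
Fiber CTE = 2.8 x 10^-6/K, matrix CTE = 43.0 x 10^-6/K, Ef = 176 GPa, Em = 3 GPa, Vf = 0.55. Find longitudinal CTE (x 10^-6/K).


E1 = Ef*Vf + Em*(1-Vf) = 98.15
alpha_1 = (alpha_f*Ef*Vf + alpha_m*Em*(1-Vf))/E1 = 3.35 x 10^-6/K

3.35 x 10^-6/K


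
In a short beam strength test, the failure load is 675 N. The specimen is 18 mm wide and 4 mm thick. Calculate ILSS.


ILSS = 3F/(4bh) = 3*675/(4*18*4) = 7.03 MPa

7.03 MPa


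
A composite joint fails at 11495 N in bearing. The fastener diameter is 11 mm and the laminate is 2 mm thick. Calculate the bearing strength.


sigma_br = F/(d*h) = 11495/(11*2) = 522.5 MPa

522.5 MPa


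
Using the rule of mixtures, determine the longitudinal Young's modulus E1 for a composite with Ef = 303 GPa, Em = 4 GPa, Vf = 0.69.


E1 = Ef*Vf + Em*(1-Vf) = 303*0.69 + 4*0.31 = 210.31 GPa

210.31 GPa


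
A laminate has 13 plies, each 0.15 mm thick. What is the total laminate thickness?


h = n * t_ply = 13 * 0.15 = 1.95 mm

1.95 mm


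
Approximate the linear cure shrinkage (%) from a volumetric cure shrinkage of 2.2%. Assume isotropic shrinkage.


Linear shrinkage ≈ vol_shrink/3 = 2.2/3 = 0.733%

0.733%


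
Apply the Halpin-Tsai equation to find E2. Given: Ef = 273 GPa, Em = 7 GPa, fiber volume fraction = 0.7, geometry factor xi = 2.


eta = (Ef/Em - 1)/(Ef/Em + xi) = (39.0 - 1)/(39.0 + 2) = 0.9268
E2 = Em*(1+xi*eta*Vf)/(1-eta*Vf) = 45.79 GPa

45.79 GPa


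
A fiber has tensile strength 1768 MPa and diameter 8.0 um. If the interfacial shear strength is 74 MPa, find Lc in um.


Lc = sigma_f * d / (2 * tau_i) = 1768 * 8.0 / (2 * 74) = 95.6 um

95.6 um


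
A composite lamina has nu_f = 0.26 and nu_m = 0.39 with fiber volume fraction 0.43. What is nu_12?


nu_12 = nu_f*Vf + nu_m*(1-Vf) = 0.26*0.43 + 0.39*0.57 = 0.3341

0.3341


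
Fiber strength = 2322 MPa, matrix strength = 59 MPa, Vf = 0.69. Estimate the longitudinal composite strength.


sigma_1 = sigma_f*Vf + sigma_m*(1-Vf) = 2322*0.69 + 59*0.31 = 1620.5 MPa

1620.5 MPa


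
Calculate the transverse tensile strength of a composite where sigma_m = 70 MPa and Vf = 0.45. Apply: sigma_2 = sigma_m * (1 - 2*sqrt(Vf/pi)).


factor = 1 - 2*sqrt(0.45/pi) = 0.2431
sigma_2 = 70 * 0.2431 = 17.01 MPa

17.01 MPa


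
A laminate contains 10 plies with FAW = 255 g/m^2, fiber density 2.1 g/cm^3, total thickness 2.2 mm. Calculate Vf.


Vf = n * FAW / (rho_f * h * 1000) = 10 * 255 / (2.1 * 2.2 * 1000) = 0.5519

0.5519


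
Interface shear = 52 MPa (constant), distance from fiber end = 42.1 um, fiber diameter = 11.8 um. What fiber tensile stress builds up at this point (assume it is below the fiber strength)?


Force balance: sigma_f * (pi*d^2/4) = tau * (pi*d) * x  ->  sigma_f = 4 * tau * x / d
sigma_f = 4 * 52 * 42.1 / 11.8 = 742.1 MPa

742.1 MPa


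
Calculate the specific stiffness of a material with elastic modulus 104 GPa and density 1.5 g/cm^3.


Specific stiffness = E/rho = 104/1.5 = 69.3 GPa/(g/cm^3)

69.3 GPa/(g/cm^3)


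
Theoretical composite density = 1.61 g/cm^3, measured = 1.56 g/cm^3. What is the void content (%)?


Void% = (rho_theo - rho_actual)/rho_theo * 100 = (1.61 - 1.56)/1.61 * 100 = 3.11%

3.11%


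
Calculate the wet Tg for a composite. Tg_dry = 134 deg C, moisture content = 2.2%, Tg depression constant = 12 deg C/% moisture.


Tg_wet = Tg_dry - k*moisture = 134 - 12*2.2 = 107.6 deg C

107.6 deg C


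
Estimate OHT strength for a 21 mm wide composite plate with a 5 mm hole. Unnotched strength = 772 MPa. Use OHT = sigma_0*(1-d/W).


OHT = sigma_0*(1-d/W) = 772*(1-5/21) = 588.2 MPa

588.2 MPa


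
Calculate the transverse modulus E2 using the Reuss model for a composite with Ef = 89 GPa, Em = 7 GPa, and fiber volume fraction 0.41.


1/E2 = Vf/Ef + (1-Vf)/Em = 0.41/89 + 0.59/7
E2 = 11.25 GPa

11.25 GPa


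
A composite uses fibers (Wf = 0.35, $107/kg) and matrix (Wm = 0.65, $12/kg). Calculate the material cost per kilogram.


Cost = cost_f*Wf + cost_m*Wm = 107*0.35 + 12*0.65 = $45.25/kg

$45.25/kg


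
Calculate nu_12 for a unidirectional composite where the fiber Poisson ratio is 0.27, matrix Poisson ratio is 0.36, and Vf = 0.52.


nu_12 = nu_f*Vf + nu_m*(1-Vf) = 0.27*0.52 + 0.36*0.48 = 0.3132

0.3132


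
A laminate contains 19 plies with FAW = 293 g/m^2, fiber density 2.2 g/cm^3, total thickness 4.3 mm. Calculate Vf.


Vf = n * FAW / (rho_f * h * 1000) = 19 * 293 / (2.2 * 4.3 * 1000) = 0.5885

0.5885


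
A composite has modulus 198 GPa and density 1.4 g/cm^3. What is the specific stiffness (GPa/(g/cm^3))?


Specific stiffness = E/rho = 198/1.4 = 141.4 GPa/(g/cm^3)

141.4 GPa/(g/cm^3)


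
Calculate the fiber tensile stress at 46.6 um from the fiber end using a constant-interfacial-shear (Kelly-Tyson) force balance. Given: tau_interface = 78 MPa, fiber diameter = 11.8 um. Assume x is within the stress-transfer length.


Force balance: sigma_f * (pi*d^2/4) = tau * (pi*d) * x  ->  sigma_f = 4 * tau * x / d
sigma_f = 4 * 78 * 46.6 / 11.8 = 1232.1 MPa

1232.1 MPa


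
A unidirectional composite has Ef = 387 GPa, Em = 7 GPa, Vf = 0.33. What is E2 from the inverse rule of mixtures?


1/E2 = Vf/Ef + (1-Vf)/Em = 0.33/387 + 0.67/7
E2 = 10.36 GPa

10.36 GPa


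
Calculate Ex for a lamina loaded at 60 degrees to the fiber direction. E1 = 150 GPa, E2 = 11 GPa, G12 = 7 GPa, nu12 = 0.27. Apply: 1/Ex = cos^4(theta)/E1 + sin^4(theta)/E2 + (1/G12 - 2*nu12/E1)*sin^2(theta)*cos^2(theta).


cos^4(60) = 0.0625, sin^4(60) = 0.5625, sin^2(60)*cos^2(60) = 0.1875
1/G12 - 2*nu12/E1 = 1/7 - 2*0.27/150 = 0.139257 GPa^-1
1/Ex = 0.0625/150 + 0.5625/11 + 0.139257*0.1875 = 0.0776637 GPa^-1
Ex = 12.88 GPa

12.88 GPa


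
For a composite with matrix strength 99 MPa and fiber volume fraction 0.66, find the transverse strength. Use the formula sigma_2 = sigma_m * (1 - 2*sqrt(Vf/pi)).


factor = 1 - 2*sqrt(0.66/pi) = 0.0833
sigma_2 = 99 * 0.0833 = 8.25 MPa

8.25 MPa


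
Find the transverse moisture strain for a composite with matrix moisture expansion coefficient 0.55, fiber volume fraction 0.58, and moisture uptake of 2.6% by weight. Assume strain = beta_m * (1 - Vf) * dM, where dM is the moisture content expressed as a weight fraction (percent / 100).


dM = 2.6/100 = 0.026
strain = beta_m * (1-Vf) * dM = 0.55 * 0.42 * 0.026 = 0.006006

0.006006


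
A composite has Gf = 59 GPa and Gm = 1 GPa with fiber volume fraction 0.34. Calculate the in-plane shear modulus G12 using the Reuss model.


1/G12 = Vf/Gf + (1-Vf)/Gm = 0.34/59 + 0.66/1
G12 = 1.5 GPa

1.5 GPa


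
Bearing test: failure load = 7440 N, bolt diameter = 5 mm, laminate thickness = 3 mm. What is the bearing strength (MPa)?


sigma_br = F/(d*h) = 7440/(5*3) = 496.0 MPa

496.0 MPa


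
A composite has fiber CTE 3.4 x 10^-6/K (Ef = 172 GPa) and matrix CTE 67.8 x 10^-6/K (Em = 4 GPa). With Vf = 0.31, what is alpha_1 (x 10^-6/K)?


E1 = Ef*Vf + Em*(1-Vf) = 56.08
alpha_1 = (alpha_f*Ef*Vf + alpha_m*Em*(1-Vf))/E1 = 6.57 x 10^-6/K

6.57 x 10^-6/K


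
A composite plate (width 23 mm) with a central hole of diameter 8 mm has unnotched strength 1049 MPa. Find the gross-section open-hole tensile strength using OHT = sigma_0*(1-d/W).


OHT = sigma_0*(1-d/W) = 1049*(1-8/23) = 684.1 MPa

684.1 MPa


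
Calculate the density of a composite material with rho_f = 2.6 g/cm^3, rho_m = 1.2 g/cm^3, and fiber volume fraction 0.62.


rho_c = rho_f*Vf + rho_m*(1-Vf) = 2.6*0.62 + 1.2*0.38 = 2.068 g/cm^3

2.068 g/cm^3


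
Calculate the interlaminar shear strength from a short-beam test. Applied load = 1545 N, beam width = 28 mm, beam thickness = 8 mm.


ILSS = 3F/(4bh) = 3*1545/(4*28*8) = 5.17 MPa

5.17 MPa


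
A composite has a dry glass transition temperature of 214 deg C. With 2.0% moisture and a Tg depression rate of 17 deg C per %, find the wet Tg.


Tg_wet = Tg_dry - k*moisture = 214 - 17*2.0 = 180.0 deg C

180.0 deg C


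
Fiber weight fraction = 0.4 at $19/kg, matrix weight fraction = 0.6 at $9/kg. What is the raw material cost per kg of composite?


Cost = cost_f*Wf + cost_m*Wm = 19*0.4 + 9*0.6 = $13.0/kg

$13.0/kg


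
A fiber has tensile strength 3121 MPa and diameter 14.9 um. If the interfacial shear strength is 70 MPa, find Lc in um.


Lc = sigma_f * d / (2 * tau_i) = 3121 * 14.9 / (2 * 70) = 332.2 um

332.2 um


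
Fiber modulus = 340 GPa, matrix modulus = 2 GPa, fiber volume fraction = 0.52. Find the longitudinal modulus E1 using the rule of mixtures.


E1 = Ef*Vf + Em*(1-Vf) = 340*0.52 + 2*0.48 = 177.76 GPa

177.76 GPa


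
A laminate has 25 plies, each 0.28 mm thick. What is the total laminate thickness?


h = n * t_ply = 25 * 0.28 = 7.0 mm

7.0 mm


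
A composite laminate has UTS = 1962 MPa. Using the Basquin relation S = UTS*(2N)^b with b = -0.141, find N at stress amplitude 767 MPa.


N = 0.5 * (S/UTS)^(1/b) = 0.5 * (767/1962)^(1/-0.141) = 390.7542 cycles

390.7542 cycles


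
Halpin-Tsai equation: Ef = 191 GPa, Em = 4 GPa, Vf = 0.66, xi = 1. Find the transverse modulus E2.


eta = (Ef/Em - 1)/(Ef/Em + xi) = (47.75 - 1)/(47.75 + 1) = 0.959
E2 = Em*(1+xi*eta*Vf)/(1-eta*Vf) = 17.79 GPa

17.79 GPa


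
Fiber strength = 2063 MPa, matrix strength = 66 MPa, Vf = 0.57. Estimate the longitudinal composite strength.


sigma_1 = sigma_f*Vf + sigma_m*(1-Vf) = 2063*0.57 + 66*0.43 = 1204.3 MPa

1204.3 MPa


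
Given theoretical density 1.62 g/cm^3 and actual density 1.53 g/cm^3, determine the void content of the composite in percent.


Void% = (rho_theo - rho_actual)/rho_theo * 100 = (1.62 - 1.53)/1.62 * 100 = 5.56%

5.56%


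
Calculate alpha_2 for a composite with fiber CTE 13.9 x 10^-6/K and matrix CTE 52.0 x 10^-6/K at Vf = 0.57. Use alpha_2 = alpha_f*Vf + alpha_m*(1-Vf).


alpha_2 = alpha_f*Vf + alpha_m*(1-Vf) = 13.9*0.57 + 52.0*0.43 = 30.3 x 10^-6/K

30.3 x 10^-6/K


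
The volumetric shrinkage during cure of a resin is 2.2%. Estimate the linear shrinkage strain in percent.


Linear shrinkage ≈ vol_shrink/3 = 2.2/3 = 0.733%

0.733%


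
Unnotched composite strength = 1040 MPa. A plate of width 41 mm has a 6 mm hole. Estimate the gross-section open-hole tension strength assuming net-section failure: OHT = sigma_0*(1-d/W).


OHT = sigma_0*(1-d/W) = 1040*(1-6/41) = 887.8 MPa

887.8 MPa


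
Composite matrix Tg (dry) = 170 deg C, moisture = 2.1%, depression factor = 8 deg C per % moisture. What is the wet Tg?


Tg_wet = Tg_dry - k*moisture = 170 - 8*2.1 = 153.2 deg C

153.2 deg C


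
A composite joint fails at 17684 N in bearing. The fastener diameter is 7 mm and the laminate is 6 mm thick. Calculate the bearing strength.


sigma_br = F/(d*h) = 17684/(7*6) = 421.0 MPa

421.0 MPa


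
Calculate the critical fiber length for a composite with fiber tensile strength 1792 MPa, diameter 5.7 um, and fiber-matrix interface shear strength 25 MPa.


Lc = sigma_f * d / (2 * tau_i) = 1792 * 5.7 / (2 * 25) = 204.3 um

204.3 um


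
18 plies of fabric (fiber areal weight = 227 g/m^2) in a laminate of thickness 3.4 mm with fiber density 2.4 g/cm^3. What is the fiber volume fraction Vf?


Vf = n * FAW / (rho_f * h * 1000) = 18 * 227 / (2.4 * 3.4 * 1000) = 0.5007

0.5007


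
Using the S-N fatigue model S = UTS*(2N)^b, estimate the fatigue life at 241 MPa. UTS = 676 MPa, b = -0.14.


N = 0.5 * (S/UTS)^(1/b) = 0.5 * (241/676)^(1/-0.14) = 791.5303 cycles

791.5303 cycles


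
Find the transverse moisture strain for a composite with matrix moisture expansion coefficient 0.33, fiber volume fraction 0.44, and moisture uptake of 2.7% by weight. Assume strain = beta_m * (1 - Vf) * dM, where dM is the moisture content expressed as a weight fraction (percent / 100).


dM = 2.7/100 = 0.027
strain = beta_m * (1-Vf) * dM = 0.33 * 0.56 * 0.027 = 0.0049896

0.0049896


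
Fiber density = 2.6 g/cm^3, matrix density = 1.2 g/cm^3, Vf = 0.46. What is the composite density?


rho_c = rho_f*Vf + rho_m*(1-Vf) = 2.6*0.46 + 1.2*0.54 = 1.844 g/cm^3

1.844 g/cm^3


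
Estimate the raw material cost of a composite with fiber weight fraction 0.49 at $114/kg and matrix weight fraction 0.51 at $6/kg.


Cost = cost_f*Wf + cost_m*Wm = 114*0.49 + 6*0.51 = $58.92/kg

$58.92/kg


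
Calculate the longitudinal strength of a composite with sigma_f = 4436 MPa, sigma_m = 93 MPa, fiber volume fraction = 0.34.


sigma_1 = sigma_f*Vf + sigma_m*(1-Vf) = 4436*0.34 + 93*0.66 = 1569.6 MPa

1569.6 MPa


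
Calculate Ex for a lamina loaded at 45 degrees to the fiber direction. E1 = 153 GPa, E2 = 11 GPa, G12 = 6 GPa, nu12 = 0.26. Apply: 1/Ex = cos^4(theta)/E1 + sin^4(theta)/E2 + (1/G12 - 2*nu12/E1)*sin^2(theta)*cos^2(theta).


cos^4(45) = 0.25, sin^4(45) = 0.25, sin^2(45)*cos^2(45) = 0.25
1/G12 - 2*nu12/E1 = 1/6 - 2*0.26/153 = 0.163268 GPa^-1
1/Ex = 0.25/153 + 0.25/11 + 0.163268*0.25 = 0.0651783 GPa^-1
Ex = 15.34 GPa

15.34 GPa


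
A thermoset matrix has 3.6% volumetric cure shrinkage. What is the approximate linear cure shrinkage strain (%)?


Linear shrinkage ≈ vol_shrink/3 = 3.6/3 = 1.2%

1.2%


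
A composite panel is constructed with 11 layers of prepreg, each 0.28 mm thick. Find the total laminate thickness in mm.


h = n * t_ply = 11 * 0.28 = 3.08 mm

3.08 mm


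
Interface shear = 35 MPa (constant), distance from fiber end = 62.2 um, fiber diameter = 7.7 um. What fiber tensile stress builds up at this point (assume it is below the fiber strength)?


Force balance: sigma_f * (pi*d^2/4) = tau * (pi*d) * x  ->  sigma_f = 4 * tau * x / d
sigma_f = 4 * 35 * 62.2 / 7.7 = 1130.9 MPa

1130.9 MPa


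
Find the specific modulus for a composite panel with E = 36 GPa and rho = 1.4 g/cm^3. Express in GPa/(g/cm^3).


Specific stiffness = E/rho = 36/1.4 = 25.7 GPa/(g/cm^3)

25.7 GPa/(g/cm^3)


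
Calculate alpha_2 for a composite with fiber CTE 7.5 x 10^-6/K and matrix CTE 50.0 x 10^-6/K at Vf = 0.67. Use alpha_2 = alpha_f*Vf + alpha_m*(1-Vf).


alpha_2 = alpha_f*Vf + alpha_m*(1-Vf) = 7.5*0.67 + 50.0*0.33 = 21.5 x 10^-6/K

21.5 x 10^-6/K


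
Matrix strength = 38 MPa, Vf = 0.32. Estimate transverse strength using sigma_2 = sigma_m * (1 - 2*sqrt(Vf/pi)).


factor = 1 - 2*sqrt(0.32/pi) = 0.3617
sigma_2 = 38 * 0.3617 = 13.74 MPa

13.74 MPa


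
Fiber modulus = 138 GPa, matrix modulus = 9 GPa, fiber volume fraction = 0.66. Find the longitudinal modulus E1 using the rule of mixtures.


E1 = Ef*Vf + Em*(1-Vf) = 138*0.66 + 9*0.34 = 94.14 GPa

94.14 GPa


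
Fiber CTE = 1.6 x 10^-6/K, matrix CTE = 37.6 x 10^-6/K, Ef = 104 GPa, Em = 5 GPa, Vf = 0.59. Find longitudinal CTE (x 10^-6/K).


E1 = Ef*Vf + Em*(1-Vf) = 63.41
alpha_1 = (alpha_f*Ef*Vf + alpha_m*Em*(1-Vf))/E1 = 2.76 x 10^-6/K

2.76 x 10^-6/K


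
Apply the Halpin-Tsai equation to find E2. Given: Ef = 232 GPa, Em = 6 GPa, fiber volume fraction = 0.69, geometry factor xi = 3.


eta = (Ef/Em - 1)/(Ef/Em + xi) = (38.6667 - 1)/(38.6667 + 3) = 0.904
E2 = Em*(1+xi*eta*Vf)/(1-eta*Vf) = 45.79 GPa

45.79 GPa


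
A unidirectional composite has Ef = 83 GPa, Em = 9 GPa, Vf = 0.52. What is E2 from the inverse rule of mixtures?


1/E2 = Vf/Ef + (1-Vf)/Em = 0.52/83 + 0.48/9
E2 = 16.78 GPa

16.78 GPa


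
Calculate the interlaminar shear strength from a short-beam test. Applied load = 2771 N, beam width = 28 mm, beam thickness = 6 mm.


ILSS = 3F/(4bh) = 3*2771/(4*28*6) = 12.37 MPa

12.37 MPa


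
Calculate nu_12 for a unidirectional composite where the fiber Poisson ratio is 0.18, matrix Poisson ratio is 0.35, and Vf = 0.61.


nu_12 = nu_f*Vf + nu_m*(1-Vf) = 0.18*0.61 + 0.35*0.39 = 0.2463

0.2463


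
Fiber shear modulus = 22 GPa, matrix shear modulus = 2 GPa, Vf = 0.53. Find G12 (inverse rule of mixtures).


1/G12 = Vf/Gf + (1-Vf)/Gm = 0.53/22 + 0.47/2
G12 = 3.86 GPa

3.86 GPa


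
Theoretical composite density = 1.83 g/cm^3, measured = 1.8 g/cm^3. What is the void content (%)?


Void% = (rho_theo - rho_actual)/rho_theo * 100 = (1.83 - 1.8)/1.83 * 100 = 1.64%

1.64%


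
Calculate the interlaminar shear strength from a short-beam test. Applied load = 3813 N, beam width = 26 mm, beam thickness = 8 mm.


ILSS = 3F/(4bh) = 3*3813/(4*26*8) = 13.75 MPa

13.75 MPa


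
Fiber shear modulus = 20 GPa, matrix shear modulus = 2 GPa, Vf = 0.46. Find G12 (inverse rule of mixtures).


1/G12 = Vf/Gf + (1-Vf)/Gm = 0.46/20 + 0.54/2
G12 = 3.41 GPa

3.41 GPa


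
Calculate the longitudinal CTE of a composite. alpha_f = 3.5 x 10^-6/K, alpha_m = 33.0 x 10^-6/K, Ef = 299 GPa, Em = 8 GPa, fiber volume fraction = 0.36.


E1 = Ef*Vf + Em*(1-Vf) = 112.76
alpha_1 = (alpha_f*Ef*Vf + alpha_m*Em*(1-Vf))/E1 = 4.84 x 10^-6/K

4.84 x 10^-6/K


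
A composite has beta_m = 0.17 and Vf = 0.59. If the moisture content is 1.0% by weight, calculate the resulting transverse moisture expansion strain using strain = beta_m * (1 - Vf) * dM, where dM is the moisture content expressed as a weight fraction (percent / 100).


dM = 1.0/100 = 0.01
strain = beta_m * (1-Vf) * dM = 0.17 * 0.41 * 0.01 = 0.000697

0.000697


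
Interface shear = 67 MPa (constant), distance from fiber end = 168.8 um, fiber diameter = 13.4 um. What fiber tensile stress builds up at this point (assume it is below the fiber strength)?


Force balance: sigma_f * (pi*d^2/4) = tau * (pi*d) * x  ->  sigma_f = 4 * tau * x / d
sigma_f = 4 * 67 * 168.8 / 13.4 = 3376.0 MPa

3376.0 MPa


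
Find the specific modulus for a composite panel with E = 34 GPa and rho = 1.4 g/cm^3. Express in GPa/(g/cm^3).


Specific stiffness = E/rho = 34/1.4 = 24.3 GPa/(g/cm^3)

24.3 GPa/(g/cm^3)


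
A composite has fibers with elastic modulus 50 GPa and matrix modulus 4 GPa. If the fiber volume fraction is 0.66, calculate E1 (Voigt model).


E1 = Ef*Vf + Em*(1-Vf) = 50*0.66 + 4*0.34 = 34.36 GPa

34.36 GPa


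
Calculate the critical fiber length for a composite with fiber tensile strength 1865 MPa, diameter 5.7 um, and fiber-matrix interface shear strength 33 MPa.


Lc = sigma_f * d / (2 * tau_i) = 1865 * 5.7 / (2 * 33) = 161.1 um

161.1 um


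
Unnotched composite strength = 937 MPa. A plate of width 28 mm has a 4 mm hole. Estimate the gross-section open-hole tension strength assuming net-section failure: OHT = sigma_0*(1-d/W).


OHT = sigma_0*(1-d/W) = 937*(1-4/28) = 803.1 MPa

803.1 MPa


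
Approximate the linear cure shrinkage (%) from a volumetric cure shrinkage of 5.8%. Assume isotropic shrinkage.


Linear shrinkage ≈ vol_shrink/3 = 5.8/3 = 1.933%

1.933%


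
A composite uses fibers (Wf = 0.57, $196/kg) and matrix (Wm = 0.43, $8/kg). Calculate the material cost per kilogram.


Cost = cost_f*Wf + cost_m*Wm = 196*0.57 + 8*0.43 = $115.16/kg

$115.16/kg


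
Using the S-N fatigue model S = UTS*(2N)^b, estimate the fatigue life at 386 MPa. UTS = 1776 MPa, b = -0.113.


N = 0.5 * (S/UTS)^(1/b) = 0.5 * (386/1776)^(1/-0.113) = 367239.3988 cycles

367239.3988 cycles


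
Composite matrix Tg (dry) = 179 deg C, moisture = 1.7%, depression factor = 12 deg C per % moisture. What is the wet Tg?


Tg_wet = Tg_dry - k*moisture = 179 - 12*1.7 = 158.6 deg C

158.6 deg C


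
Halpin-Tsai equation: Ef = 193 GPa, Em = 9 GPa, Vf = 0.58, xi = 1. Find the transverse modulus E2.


eta = (Ef/Em - 1)/(Ef/Em + xi) = (21.4444 - 1)/(21.4444 + 1) = 0.9109
E2 = Em*(1+xi*eta*Vf)/(1-eta*Vf) = 29.16 GPa

29.16 GPa


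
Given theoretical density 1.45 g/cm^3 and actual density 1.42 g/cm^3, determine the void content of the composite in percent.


Void% = (rho_theo - rho_actual)/rho_theo * 100 = (1.45 - 1.42)/1.45 * 100 = 2.07%

2.07%


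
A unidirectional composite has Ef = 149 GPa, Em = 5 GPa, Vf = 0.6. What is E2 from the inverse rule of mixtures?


1/E2 = Vf/Ef + (1-Vf)/Em = 0.6/149 + 0.4/5
E2 = 11.9 GPa

11.9 GPa


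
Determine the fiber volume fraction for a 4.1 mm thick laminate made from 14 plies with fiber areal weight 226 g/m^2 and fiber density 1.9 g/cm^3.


Vf = n * FAW / (rho_f * h * 1000) = 14 * 226 / (1.9 * 4.1 * 1000) = 0.4062

0.4062


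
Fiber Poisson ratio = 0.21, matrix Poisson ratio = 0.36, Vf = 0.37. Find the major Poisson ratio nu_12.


nu_12 = nu_f*Vf + nu_m*(1-Vf) = 0.21*0.37 + 0.36*0.63 = 0.3045

0.3045


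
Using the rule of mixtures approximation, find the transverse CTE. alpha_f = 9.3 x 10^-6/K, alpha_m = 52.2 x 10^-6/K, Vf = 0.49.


alpha_2 = alpha_f*Vf + alpha_m*(1-Vf) = 9.3*0.49 + 52.2*0.51 = 31.2 x 10^-6/K

31.2 x 10^-6/K


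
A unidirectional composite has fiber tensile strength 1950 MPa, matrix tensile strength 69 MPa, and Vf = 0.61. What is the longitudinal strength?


sigma_1 = sigma_f*Vf + sigma_m*(1-Vf) = 1950*0.61 + 69*0.39 = 1216.4 MPa

1216.4 MPa


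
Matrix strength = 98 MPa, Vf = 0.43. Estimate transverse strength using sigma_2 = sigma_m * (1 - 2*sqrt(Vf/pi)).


factor = 1 - 2*sqrt(0.43/pi) = 0.2601
sigma_2 = 98 * 0.2601 = 25.49 MPa

25.49 MPa


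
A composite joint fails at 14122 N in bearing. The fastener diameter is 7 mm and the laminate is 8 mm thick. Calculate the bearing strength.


sigma_br = F/(d*h) = 14122/(7*8) = 252.2 MPa

252.2 MPa


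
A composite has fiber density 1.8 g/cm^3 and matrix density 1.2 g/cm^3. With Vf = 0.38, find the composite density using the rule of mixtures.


rho_c = rho_f*Vf + rho_m*(1-Vf) = 1.8*0.38 + 1.2*0.62 = 1.428 g/cm^3

1.428 g/cm^3


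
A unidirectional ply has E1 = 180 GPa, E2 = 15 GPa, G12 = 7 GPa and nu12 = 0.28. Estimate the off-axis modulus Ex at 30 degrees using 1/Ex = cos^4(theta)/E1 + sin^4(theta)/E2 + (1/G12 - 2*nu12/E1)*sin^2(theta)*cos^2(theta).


cos^4(30) = 0.5625, sin^4(30) = 0.0625, sin^2(30)*cos^2(30) = 0.1875
1/G12 - 2*nu12/E1 = 1/7 - 2*0.28/180 = 0.139746 GPa^-1
1/Ex = 0.5625/180 + 0.0625/15 + 0.139746*0.1875 = 0.033494 GPa^-1
Ex = 29.86 GPa

29.86 GPa


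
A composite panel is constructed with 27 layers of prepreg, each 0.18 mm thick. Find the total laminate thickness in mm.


h = n * t_ply = 27 * 0.18 = 4.86 mm

4.86 mm


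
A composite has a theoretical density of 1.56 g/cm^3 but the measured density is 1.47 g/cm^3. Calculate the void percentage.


Void% = (rho_theo - rho_actual)/rho_theo * 100 = (1.56 - 1.47)/1.56 * 100 = 5.77%

5.77%


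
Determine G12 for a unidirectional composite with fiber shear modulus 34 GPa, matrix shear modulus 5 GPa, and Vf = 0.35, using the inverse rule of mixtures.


1/G12 = Vf/Gf + (1-Vf)/Gm = 0.35/34 + 0.65/5
G12 = 7.13 GPa

7.13 GPa


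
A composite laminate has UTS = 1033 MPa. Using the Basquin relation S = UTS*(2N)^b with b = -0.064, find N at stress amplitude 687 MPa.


N = 0.5 * (S/UTS)^(1/b) = 0.5 * (687/1033)^(1/-0.064) = 292.9804 cycles

292.9804 cycles


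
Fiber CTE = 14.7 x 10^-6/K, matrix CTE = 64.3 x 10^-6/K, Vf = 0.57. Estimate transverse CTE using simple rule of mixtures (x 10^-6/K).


alpha_2 = alpha_f*Vf + alpha_m*(1-Vf) = 14.7*0.57 + 64.3*0.43 = 36.0 x 10^-6/K

36.0 x 10^-6/K


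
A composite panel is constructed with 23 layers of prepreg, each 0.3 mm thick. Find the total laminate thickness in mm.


h = n * t_ply = 23 * 0.3 = 6.9 mm

6.9 mm


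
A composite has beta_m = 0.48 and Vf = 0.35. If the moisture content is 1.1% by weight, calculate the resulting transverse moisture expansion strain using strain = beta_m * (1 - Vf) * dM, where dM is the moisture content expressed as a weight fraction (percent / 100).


dM = 1.1/100 = 0.011
strain = beta_m * (1-Vf) * dM = 0.48 * 0.65 * 0.011 = 0.003432

0.003432


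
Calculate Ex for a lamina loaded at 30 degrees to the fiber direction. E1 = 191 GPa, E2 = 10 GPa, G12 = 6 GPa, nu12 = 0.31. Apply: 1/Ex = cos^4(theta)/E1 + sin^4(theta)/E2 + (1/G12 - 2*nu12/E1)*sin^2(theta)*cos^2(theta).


cos^4(30) = 0.5625, sin^4(30) = 0.0625, sin^2(30)*cos^2(30) = 0.1875
1/G12 - 2*nu12/E1 = 1/6 - 2*0.31/191 = 0.163421 GPa^-1
1/Ex = 0.5625/191 + 0.0625/10 + 0.163421*0.1875 = 0.0398364 GPa^-1
Ex = 25.1 GPa

25.1 GPa


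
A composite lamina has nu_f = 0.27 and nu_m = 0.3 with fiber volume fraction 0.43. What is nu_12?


nu_12 = nu_f*Vf + nu_m*(1-Vf) = 0.27*0.43 + 0.3*0.57 = 0.2871

0.2871


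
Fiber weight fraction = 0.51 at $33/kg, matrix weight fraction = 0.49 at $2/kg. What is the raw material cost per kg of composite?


Cost = cost_f*Wf + cost_m*Wm = 33*0.51 + 2*0.49 = $17.81/kg

$17.81/kg


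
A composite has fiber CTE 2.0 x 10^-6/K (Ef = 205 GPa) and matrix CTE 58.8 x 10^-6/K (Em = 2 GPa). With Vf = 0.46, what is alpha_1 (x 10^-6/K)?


E1 = Ef*Vf + Em*(1-Vf) = 95.38
alpha_1 = (alpha_f*Ef*Vf + alpha_m*Em*(1-Vf))/E1 = 2.64 x 10^-6/K

2.64 x 10^-6/K


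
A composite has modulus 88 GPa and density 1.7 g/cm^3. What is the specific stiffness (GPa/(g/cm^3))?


Specific stiffness = E/rho = 88/1.7 = 51.8 GPa/(g/cm^3)

51.8 GPa/(g/cm^3)


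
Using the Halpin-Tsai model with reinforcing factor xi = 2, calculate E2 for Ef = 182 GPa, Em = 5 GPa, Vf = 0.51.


eta = (Ef/Em - 1)/(Ef/Em + xi) = (36.4 - 1)/(36.4 + 2) = 0.9219
E2 = Em*(1+xi*eta*Vf)/(1-eta*Vf) = 18.31 GPa

18.31 GPa


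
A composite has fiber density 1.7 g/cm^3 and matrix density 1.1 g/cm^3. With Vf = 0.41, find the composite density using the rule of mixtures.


rho_c = rho_f*Vf + rho_m*(1-Vf) = 1.7*0.41 + 1.1*0.59 = 1.346 g/cm^3

1.346 g/cm^3


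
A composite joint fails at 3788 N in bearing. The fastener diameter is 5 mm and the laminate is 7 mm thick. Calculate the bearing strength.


sigma_br = F/(d*h) = 3788/(5*7) = 108.2 MPa

108.2 MPa


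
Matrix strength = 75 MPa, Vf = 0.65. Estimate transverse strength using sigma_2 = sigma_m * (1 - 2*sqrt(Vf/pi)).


factor = 1 - 2*sqrt(0.65/pi) = 0.0903
sigma_2 = 75 * 0.0903 = 6.77 MPa

6.77 MPa


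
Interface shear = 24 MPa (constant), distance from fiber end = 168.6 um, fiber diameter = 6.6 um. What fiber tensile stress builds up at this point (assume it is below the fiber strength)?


Force balance: sigma_f * (pi*d^2/4) = tau * (pi*d) * x  ->  sigma_f = 4 * tau * x / d
sigma_f = 4 * 24 * 168.6 / 6.6 = 2452.4 MPa

2452.4 MPa


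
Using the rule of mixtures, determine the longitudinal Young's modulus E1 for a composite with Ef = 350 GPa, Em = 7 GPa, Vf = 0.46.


E1 = Ef*Vf + Em*(1-Vf) = 350*0.46 + 7*0.54 = 164.78 GPa

164.78 GPa


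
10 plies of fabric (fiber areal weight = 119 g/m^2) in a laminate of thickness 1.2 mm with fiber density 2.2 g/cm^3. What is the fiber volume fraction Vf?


Vf = n * FAW / (rho_f * h * 1000) = 10 * 119 / (2.2 * 1.2 * 1000) = 0.4508

0.4508


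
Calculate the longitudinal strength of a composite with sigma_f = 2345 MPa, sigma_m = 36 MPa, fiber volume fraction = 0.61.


sigma_1 = sigma_f*Vf + sigma_m*(1-Vf) = 2345*0.61 + 36*0.39 = 1444.5 MPa

1444.5 MPa


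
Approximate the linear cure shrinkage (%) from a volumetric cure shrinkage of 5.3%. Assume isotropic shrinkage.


Linear shrinkage ≈ vol_shrink/3 = 5.3/3 = 1.767%

1.767%


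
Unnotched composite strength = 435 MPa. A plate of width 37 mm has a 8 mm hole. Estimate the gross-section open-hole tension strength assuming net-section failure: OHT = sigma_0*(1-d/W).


OHT = sigma_0*(1-d/W) = 435*(1-8/37) = 340.9 MPa

340.9 MPa


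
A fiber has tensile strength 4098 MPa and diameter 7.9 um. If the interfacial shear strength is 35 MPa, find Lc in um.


Lc = sigma_f * d / (2 * tau_i) = 4098 * 7.9 / (2 * 35) = 462.5 um

462.5 um


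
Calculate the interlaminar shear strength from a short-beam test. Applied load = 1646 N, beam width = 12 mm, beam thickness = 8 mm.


ILSS = 3F/(4bh) = 3*1646/(4*12*8) = 12.86 MPa

12.86 MPa


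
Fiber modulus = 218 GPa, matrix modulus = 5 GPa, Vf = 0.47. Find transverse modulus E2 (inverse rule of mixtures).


1/E2 = Vf/Ef + (1-Vf)/Em = 0.47/218 + 0.53/5
E2 = 9.25 GPa

9.25 GPa


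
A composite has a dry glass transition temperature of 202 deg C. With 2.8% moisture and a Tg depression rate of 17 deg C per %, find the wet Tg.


Tg_wet = Tg_dry - k*moisture = 202 - 17*2.8 = 154.4 deg C

154.4 deg C


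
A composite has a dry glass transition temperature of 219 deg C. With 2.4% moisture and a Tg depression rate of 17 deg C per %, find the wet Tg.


Tg_wet = Tg_dry - k*moisture = 219 - 17*2.4 = 178.2 deg C

178.2 deg C


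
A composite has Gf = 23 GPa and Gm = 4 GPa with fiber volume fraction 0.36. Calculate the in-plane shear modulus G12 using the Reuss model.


1/G12 = Vf/Gf + (1-Vf)/Gm = 0.36/23 + 0.64/4
G12 = 5.69 GPa

5.69 GPa


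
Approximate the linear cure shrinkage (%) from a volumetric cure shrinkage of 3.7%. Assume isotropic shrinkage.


Linear shrinkage ≈ vol_shrink/3 = 3.7/3 = 1.233%

1.233%


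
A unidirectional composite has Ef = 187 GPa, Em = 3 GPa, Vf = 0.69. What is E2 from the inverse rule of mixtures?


1/E2 = Vf/Ef + (1-Vf)/Em = 0.69/187 + 0.31/3
E2 = 9.34 GPa

9.34 GPa


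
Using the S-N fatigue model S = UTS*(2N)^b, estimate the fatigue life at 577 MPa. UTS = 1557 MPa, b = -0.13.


N = 0.5 * (S/UTS)^(1/b) = 0.5 * (577/1557)^(1/-0.13) = 1035.6722 cycles

1035.6722 cycles


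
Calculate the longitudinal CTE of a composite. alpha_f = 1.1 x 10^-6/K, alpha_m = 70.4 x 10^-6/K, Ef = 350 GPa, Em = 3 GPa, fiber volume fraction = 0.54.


E1 = Ef*Vf + Em*(1-Vf) = 190.38
alpha_1 = (alpha_f*Ef*Vf + alpha_m*Em*(1-Vf))/E1 = 1.6 x 10^-6/K

1.6 x 10^-6/K


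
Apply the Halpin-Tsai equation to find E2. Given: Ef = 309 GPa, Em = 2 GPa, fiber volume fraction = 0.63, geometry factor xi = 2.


eta = (Ef/Em - 1)/(Ef/Em + xi) = (154.5 - 1)/(154.5 + 2) = 0.9808
E2 = Em*(1+xi*eta*Vf)/(1-eta*Vf) = 11.7 GPa

11.7 GPa


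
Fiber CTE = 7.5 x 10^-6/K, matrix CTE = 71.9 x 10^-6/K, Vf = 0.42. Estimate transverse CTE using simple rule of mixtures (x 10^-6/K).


alpha_2 = alpha_f*Vf + alpha_m*(1-Vf) = 7.5*0.42 + 71.9*0.58 = 44.9 x 10^-6/K

44.9 x 10^-6/K


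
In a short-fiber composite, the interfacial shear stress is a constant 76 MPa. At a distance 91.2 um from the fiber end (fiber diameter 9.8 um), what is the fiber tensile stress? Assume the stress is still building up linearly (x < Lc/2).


Force balance: sigma_f * (pi*d^2/4) = tau * (pi*d) * x  ->  sigma_f = 4 * tau * x / d
sigma_f = 4 * 76 * 91.2 / 9.8 = 2829.1 MPa

2829.1 MPa


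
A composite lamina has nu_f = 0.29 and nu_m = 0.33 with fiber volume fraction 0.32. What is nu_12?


nu_12 = nu_f*Vf + nu_m*(1-Vf) = 0.29*0.32 + 0.33*0.68 = 0.3172

0.3172


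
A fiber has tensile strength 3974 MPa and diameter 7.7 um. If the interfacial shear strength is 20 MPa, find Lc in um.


Lc = sigma_f * d / (2 * tau_i) = 3974 * 7.7 / (2 * 20) = 765.0 um

765.0 um


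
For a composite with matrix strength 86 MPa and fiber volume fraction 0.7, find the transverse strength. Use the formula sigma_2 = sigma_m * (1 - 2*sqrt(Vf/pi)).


factor = 1 - 2*sqrt(0.7/pi) = 0.0559
sigma_2 = 86 * 0.0559 = 4.81 MPa

4.81 MPa


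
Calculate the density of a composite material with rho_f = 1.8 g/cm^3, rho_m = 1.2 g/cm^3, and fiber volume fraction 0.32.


rho_c = rho_f*Vf + rho_m*(1-Vf) = 1.8*0.32 + 1.2*0.68 = 1.392 g/cm^3

1.392 g/cm^3


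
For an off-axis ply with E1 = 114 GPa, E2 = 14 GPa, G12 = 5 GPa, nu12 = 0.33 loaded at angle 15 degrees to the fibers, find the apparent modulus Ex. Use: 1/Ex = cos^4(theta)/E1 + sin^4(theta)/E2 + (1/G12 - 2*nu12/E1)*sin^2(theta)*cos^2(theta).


cos^4(15) = 0.870513, sin^4(15) = 0.004487, sin^2(15)*cos^2(15) = 0.0625
1/G12 - 2*nu12/E1 = 1/5 - 2*0.33/114 = 0.194211 GPa^-1
1/Ex = 0.870513/114 + 0.004487/14 + 0.194211*0.0625 = 0.0200948 GPa^-1
Ex = 49.76 GPa

49.76 GPa


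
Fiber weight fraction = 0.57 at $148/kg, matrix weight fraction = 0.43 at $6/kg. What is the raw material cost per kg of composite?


Cost = cost_f*Wf + cost_m*Wm = 148*0.57 + 6*0.43 = $86.94/kg

$86.94/kg


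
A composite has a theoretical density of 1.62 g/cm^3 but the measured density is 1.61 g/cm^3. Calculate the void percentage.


Void% = (rho_theo - rho_actual)/rho_theo * 100 = (1.62 - 1.61)/1.62 * 100 = 0.62%

0.62%


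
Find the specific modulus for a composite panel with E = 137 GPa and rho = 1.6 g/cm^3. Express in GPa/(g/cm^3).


Specific stiffness = E/rho = 137/1.6 = 85.6 GPa/(g/cm^3)

85.6 GPa/(g/cm^3)


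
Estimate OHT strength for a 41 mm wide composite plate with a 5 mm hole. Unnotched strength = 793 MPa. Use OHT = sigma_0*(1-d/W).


OHT = sigma_0*(1-d/W) = 793*(1-5/41) = 696.3 MPa

696.3 MPa


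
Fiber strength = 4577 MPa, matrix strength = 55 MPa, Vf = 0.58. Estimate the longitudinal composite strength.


sigma_1 = sigma_f*Vf + sigma_m*(1-Vf) = 4577*0.58 + 55*0.42 = 2677.8 MPa

2677.8 MPa


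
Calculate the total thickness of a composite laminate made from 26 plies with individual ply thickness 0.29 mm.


h = n * t_ply = 26 * 0.29 = 7.54 mm

7.54 mm


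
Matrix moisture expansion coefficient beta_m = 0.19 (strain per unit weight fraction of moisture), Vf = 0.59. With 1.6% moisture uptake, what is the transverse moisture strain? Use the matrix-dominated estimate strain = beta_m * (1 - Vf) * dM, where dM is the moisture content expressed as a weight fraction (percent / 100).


dM = 1.6/100 = 0.016
strain = beta_m * (1-Vf) * dM = 0.19 * 0.41 * 0.016 = 0.0012464

0.0012464


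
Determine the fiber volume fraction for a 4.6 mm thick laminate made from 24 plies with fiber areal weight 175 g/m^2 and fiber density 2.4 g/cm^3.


Vf = n * FAW / (rho_f * h * 1000) = 24 * 175 / (2.4 * 4.6 * 1000) = 0.3804

0.3804


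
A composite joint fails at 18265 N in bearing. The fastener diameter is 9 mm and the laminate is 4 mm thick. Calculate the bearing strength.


sigma_br = F/(d*h) = 18265/(9*4) = 507.4 MPa

507.4 MPa


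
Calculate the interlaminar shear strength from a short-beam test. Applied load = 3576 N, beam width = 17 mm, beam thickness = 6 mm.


ILSS = 3F/(4bh) = 3*3576/(4*17*6) = 26.29 MPa

26.29 MPa


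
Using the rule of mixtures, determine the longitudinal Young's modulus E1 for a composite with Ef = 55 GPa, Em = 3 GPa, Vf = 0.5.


E1 = Ef*Vf + Em*(1-Vf) = 55*0.5 + 3*0.5 = 29.0 GPa

29.0 GPa


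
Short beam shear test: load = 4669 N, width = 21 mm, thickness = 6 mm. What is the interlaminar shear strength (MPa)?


ILSS = 3F/(4bh) = 3*4669/(4*21*6) = 27.79 MPa

27.79 MPa


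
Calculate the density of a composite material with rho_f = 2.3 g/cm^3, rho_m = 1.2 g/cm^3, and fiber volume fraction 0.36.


rho_c = rho_f*Vf + rho_m*(1-Vf) = 2.3*0.36 + 1.2*0.64 = 1.596 g/cm^3

1.596 g/cm^3


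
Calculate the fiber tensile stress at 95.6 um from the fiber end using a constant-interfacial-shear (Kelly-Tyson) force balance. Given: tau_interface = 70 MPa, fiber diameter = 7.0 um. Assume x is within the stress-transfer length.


Force balance: sigma_f * (pi*d^2/4) = tau * (pi*d) * x  ->  sigma_f = 4 * tau * x / d
sigma_f = 4 * 70 * 95.6 / 7.0 = 3824.0 MPa

3824.0 MPa


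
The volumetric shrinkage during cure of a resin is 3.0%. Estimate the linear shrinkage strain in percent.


Linear shrinkage ≈ vol_shrink/3 = 3.0/3 = 1.0%

1.0%


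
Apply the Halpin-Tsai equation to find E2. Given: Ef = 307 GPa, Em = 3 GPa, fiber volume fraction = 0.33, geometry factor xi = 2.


eta = (Ef/Em - 1)/(Ef/Em + xi) = (102.3333 - 1)/(102.3333 + 2) = 0.9712
E2 = Em*(1+xi*eta*Vf)/(1-eta*Vf) = 7.25 GPa

7.25 GPa


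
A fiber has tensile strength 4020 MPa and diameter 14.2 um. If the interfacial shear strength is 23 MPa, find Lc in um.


Lc = sigma_f * d / (2 * tau_i) = 4020 * 14.2 / (2 * 23) = 1241.0 um

1241.0 um


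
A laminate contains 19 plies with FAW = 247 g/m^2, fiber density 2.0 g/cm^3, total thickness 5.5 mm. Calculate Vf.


Vf = n * FAW / (rho_f * h * 1000) = 19 * 247 / (2.0 * 5.5 * 1000) = 0.4266

0.4266


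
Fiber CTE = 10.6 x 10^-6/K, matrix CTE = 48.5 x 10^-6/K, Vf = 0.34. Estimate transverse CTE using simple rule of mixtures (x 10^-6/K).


alpha_2 = alpha_f*Vf + alpha_m*(1-Vf) = 10.6*0.34 + 48.5*0.66 = 35.6 x 10^-6/K

35.6 x 10^-6/K


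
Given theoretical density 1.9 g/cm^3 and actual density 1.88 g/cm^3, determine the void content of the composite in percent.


Void% = (rho_theo - rho_actual)/rho_theo * 100 = (1.9 - 1.88)/1.9 * 100 = 1.05%

1.05%


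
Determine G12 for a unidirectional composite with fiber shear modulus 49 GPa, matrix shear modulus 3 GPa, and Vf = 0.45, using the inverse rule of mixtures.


1/G12 = Vf/Gf + (1-Vf)/Gm = 0.45/49 + 0.55/3
G12 = 5.19 GPa

5.19 GPa


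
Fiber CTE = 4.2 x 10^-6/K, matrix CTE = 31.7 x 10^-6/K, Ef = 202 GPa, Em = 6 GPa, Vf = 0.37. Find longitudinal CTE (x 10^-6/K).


E1 = Ef*Vf + Em*(1-Vf) = 78.52
alpha_1 = (alpha_f*Ef*Vf + alpha_m*Em*(1-Vf))/E1 = 5.52 x 10^-6/K

5.52 x 10^-6/K


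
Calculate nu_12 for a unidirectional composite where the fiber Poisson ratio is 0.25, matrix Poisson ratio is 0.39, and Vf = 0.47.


nu_12 = nu_f*Vf + nu_m*(1-Vf) = 0.25*0.47 + 0.39*0.53 = 0.3242

0.3242


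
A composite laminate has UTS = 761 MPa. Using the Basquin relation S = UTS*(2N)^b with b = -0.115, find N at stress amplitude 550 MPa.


N = 0.5 * (S/UTS)^(1/b) = 0.5 * (550/761)^(1/-0.115) = 8.4188 cycles

8.4188 cycles


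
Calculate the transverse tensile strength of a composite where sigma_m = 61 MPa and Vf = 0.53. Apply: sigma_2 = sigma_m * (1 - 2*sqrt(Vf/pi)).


factor = 1 - 2*sqrt(0.53/pi) = 0.1785
sigma_2 = 61 * 0.1785 = 10.89 MPa

10.89 MPa


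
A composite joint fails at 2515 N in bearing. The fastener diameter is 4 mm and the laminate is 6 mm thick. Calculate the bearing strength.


sigma_br = F/(d*h) = 2515/(4*6) = 104.8 MPa

104.8 MPa


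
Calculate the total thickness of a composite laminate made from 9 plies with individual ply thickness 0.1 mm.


h = n * t_ply = 9 * 0.1 = 0.9 mm

0.9 mm


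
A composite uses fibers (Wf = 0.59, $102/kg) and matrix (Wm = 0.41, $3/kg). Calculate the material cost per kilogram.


Cost = cost_f*Wf + cost_m*Wm = 102*0.59 + 3*0.41 = $61.41/kg

$61.41/kg


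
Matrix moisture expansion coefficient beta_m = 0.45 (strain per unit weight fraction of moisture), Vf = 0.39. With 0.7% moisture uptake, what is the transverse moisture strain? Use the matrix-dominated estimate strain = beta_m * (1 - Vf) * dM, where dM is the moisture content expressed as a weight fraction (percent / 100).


dM = 0.7/100 = 0.007
strain = beta_m * (1-Vf) * dM = 0.45 * 0.61 * 0.007 = 0.0019215

0.0019215
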